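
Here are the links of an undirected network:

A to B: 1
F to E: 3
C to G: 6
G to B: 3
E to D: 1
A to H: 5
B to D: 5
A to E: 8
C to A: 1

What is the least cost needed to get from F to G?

12

Running Dijkstra from F:
F: 0
E: 3  (via F)
D: 4  (via E)
B: 9  (via D)
A: 10  (via B)
C: 11  (via A)
G: 12  (via B)
Shortest route: F → E → D → B → G = 12.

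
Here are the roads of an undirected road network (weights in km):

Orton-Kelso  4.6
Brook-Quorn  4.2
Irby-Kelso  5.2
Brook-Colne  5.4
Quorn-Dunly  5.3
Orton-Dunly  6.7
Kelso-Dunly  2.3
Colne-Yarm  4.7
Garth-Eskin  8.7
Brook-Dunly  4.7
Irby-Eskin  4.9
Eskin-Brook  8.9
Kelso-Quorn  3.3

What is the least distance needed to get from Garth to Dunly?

21.1 km

Settle nodes by increasing distance from Garth:
Garth: 0
Eskin: 8.7  (via Garth)
Irby: 13.6  (via Eskin)
Brook: 17.6  (via Eskin)
Kelso: 18.8  (via Irby)
Dunly: 21.1  (via Kelso)
Shortest route: Garth–Eskin–Irby–Kelso–Dunly = 21.1 km.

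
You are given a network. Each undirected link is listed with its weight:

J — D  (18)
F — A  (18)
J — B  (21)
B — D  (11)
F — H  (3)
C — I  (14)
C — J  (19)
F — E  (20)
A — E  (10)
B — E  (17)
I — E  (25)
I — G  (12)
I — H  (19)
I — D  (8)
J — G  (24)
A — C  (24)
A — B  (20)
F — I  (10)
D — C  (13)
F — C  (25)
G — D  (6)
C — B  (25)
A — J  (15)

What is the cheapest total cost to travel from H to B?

Compare a few routes:
H–F–I–D–B: 3+10+8+11 = 32
H–I–D–B: 19+8+11 = 38
Cheapest is H–F–I–D–B at 32.

32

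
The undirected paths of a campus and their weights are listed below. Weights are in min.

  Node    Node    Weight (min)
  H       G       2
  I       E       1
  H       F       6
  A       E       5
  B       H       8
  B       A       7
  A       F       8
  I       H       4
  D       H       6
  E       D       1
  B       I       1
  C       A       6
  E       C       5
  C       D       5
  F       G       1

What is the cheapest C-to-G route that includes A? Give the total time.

15 min

Best C to A: C–A costing 6
Shortest A→G: A–F–G = 9
Total via A: 6 + 9 = 15 min.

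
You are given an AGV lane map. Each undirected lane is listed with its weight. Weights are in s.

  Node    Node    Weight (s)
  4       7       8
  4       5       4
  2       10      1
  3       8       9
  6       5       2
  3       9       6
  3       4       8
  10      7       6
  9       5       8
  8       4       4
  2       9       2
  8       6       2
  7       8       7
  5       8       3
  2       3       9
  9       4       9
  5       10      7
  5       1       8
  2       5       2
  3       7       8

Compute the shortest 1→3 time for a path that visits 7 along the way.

25 s

Shortest 1→7: 1–5–2–10–7 = 17
Best 7 to 3: 7–3 costing 8
Total via 7: 17 + 8 = 25 s.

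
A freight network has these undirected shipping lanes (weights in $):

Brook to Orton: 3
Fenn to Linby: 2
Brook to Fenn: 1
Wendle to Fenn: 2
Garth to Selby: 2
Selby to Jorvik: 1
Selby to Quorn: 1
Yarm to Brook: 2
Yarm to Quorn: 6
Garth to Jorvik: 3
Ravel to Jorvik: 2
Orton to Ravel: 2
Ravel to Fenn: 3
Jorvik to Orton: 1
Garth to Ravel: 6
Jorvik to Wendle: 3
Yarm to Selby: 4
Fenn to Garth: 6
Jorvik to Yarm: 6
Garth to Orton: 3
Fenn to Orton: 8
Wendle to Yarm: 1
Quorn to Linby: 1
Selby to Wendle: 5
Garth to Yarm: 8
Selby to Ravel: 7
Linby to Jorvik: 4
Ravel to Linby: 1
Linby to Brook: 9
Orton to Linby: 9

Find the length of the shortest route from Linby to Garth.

Candidate routes:
Linby–Quorn–Selby–Garth: 1+1+2 = 4
Linby–Ravel–Jorvik–Selby–Garth: 1+2+1+2 = 6
Linby–Ravel–Orton–Garth: 1+2+3 = 6
Linby–Ravel–Jorvik–Garth: 1+2+3 = 6
The minimum is $4 via Linby–Quorn–Selby–Garth.

$4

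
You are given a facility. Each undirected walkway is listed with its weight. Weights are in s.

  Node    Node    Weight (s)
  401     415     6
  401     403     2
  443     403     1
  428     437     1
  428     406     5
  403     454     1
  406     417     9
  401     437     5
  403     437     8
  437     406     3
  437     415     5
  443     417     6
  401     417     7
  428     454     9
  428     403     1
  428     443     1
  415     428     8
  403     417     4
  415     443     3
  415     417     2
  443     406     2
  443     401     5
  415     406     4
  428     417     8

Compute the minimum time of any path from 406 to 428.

3 s

Candidate routes:
406 → 437 → 428: 3+1 = 4
406 → 443 → 403 → 428: 2+1+1 = 4
406 → 443 → 428: 2+1 = 3
Cheapest is 406 → 443 → 428 at 3 s.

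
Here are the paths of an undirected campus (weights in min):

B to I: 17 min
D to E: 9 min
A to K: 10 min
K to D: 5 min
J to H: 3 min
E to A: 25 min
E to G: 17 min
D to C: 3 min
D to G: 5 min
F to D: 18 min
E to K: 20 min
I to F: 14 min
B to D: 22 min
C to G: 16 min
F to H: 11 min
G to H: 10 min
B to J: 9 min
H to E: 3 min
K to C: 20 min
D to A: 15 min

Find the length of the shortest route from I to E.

Settle nodes by increasing distance from I:
I: 0
F: 14  (via I)
B: 17  (via I)
H: 25  (via F)
J: 26  (via B)
E: 28  (via H)
Shortest route: I → F → H → E = 28 min.

28 min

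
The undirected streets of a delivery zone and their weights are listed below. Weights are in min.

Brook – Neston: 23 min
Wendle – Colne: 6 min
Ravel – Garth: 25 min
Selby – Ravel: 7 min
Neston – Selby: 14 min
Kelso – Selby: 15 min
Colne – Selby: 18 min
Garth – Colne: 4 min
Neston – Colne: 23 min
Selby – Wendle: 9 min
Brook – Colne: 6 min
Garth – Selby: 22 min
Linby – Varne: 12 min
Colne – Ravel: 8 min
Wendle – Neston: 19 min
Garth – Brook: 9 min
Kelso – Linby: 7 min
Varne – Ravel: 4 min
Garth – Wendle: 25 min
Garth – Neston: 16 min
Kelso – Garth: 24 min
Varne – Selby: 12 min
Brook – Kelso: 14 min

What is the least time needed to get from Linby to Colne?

Settle nodes by increasing distance from Linby:
Linby: 0
Kelso: 7  (via Linby)
Varne: 12  (via Linby)
Ravel: 16  (via Varne)
Brook: 21  (via Kelso)
Selby: 22  (via Kelso)
Colne: 24  (via Ravel)
Shortest route: Linby–Varne–Ravel–Colne = 24 min.

24 min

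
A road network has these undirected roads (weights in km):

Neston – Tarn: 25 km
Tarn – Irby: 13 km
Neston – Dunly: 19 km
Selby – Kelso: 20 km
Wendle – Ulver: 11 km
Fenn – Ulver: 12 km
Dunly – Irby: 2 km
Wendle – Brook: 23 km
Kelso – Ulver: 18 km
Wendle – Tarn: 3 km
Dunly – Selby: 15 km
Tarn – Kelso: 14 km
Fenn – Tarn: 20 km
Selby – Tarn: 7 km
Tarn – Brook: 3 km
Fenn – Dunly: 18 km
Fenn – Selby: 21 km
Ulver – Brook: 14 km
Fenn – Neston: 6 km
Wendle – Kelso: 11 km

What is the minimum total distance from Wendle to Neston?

28 km

Running Dijkstra from Wendle:
Wendle: 0
Tarn: 3  (via Wendle)
Brook: 6  (via Tarn)
Selby: 10  (via Tarn)
Ulver: 11  (via Wendle)
Kelso: 11  (via Wendle)
Irby: 16  (via Tarn)
Dunly: 18  (via Irby)
Fenn: 23  (via Tarn)
Neston: 28  (via Tarn)
Shortest route: Wendle–Tarn–Neston = 28 km.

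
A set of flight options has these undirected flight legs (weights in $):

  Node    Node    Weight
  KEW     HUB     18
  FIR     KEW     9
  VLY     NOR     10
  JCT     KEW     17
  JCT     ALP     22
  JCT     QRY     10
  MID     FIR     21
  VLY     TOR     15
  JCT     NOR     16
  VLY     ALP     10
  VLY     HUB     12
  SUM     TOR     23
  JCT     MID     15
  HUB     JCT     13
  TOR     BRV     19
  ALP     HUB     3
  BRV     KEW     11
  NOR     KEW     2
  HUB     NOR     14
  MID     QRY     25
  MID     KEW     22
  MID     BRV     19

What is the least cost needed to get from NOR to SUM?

Running Dijkstra from NOR:
NOR: 0
KEW: 2  (via NOR)
VLY: 10  (via NOR)
FIR: 11  (via KEW)
BRV: 13  (via KEW)
HUB: 14  (via NOR)
JCT: 16  (via NOR)
ALP: 17  (via HUB)
MID: 24  (via KEW)
TOR: 25  (via VLY)
QRY: 26  (via JCT)
SUM: 48  (via TOR)
Shortest route: NOR–VLY–TOR–SUM = $48.

$48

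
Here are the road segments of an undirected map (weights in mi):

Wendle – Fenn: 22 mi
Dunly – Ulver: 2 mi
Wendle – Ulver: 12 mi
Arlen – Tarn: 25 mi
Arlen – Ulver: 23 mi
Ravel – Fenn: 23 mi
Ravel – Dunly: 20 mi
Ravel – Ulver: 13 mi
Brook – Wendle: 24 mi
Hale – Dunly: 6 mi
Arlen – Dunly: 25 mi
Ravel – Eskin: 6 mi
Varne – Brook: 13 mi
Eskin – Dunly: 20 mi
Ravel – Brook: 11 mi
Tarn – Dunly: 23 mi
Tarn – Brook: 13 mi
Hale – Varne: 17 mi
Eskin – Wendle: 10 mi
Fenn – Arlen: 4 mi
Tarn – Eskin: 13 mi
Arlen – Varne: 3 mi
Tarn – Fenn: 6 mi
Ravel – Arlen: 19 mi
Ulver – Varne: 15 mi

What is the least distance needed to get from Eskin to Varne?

26 mi

Shortest distances from Eskin:
Eskin: 0
Ravel: 6  (via Eskin)
Wendle: 10  (via Eskin)
Tarn: 13  (via Eskin)
Brook: 17  (via Ravel)
Fenn: 19  (via Tarn)
Ulver: 19  (via Ravel)
Dunly: 20  (via Eskin)
Arlen: 23  (via Fenn)
Varne: 26  (via Arlen)
Shortest route: Eskin–Tarn–Fenn–Arlen–Varne = 26 mi.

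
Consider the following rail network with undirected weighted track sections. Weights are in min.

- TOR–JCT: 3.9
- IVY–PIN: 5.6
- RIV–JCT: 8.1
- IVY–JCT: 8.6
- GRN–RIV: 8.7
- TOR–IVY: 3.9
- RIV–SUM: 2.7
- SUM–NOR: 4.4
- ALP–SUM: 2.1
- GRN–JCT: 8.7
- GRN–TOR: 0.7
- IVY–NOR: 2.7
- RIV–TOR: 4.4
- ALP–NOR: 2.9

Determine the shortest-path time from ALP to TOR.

9.2 min

Settle nodes by increasing distance from ALP:
ALP: 0
SUM: 2.1  (via ALP)
NOR: 2.9  (via ALP)
RIV: 4.8  (via SUM)
IVY: 5.6  (via NOR)
TOR: 9.2  (via RIV)
Shortest route: ALP–SUM–RIV–TOR = 9.2 min.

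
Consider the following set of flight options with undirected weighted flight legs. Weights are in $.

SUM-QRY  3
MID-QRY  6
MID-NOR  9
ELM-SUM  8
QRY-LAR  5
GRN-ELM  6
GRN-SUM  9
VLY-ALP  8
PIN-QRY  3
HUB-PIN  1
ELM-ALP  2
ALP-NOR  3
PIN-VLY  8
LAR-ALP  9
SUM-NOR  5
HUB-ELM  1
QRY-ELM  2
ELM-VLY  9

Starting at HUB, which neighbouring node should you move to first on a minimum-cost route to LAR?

Enumerating some paths:
HUB → ELM → QRY → LAR: 1+2+5 = 8
HUB → PIN → QRY → LAR: 1+3+5 = 9
Cheapest is HUB → ELM → QRY → LAR at $8.
So from HUB the first move is to ELM.

ELM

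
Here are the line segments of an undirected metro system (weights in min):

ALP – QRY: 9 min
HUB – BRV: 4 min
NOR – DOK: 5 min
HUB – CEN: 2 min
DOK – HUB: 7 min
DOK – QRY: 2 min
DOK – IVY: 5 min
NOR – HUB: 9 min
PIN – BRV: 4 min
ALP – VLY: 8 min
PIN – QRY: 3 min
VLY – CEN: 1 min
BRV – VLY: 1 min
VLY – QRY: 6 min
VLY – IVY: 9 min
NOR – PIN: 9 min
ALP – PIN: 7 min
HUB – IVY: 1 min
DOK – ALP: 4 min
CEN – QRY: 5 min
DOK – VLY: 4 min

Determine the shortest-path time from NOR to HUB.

9 min

Shortest distances from NOR:
NOR: 0
DOK: 5  (via NOR)
QRY: 7  (via DOK)
HUB: 9  (via NOR)
Shortest route: NOR–HUB = 9 min.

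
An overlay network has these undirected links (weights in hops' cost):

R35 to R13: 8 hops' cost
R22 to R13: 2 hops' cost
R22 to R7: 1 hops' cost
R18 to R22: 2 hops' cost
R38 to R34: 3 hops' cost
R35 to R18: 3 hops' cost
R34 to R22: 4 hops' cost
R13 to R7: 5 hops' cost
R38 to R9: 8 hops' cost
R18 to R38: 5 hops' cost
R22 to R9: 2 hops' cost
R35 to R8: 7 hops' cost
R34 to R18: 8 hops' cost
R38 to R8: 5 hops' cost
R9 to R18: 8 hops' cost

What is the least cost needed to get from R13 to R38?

9 hops' cost

Running Dijkstra from R13:
R13: 0
R22: 2  (via R13)
R7: 3  (via R22)
R18: 4  (via R22)
R9: 4  (via R22)
R34: 6  (via R22)
R35: 7  (via R18)
R38: 9  (via R18)
Shortest route: R13–R22–R18–R38 = 9 hops' cost.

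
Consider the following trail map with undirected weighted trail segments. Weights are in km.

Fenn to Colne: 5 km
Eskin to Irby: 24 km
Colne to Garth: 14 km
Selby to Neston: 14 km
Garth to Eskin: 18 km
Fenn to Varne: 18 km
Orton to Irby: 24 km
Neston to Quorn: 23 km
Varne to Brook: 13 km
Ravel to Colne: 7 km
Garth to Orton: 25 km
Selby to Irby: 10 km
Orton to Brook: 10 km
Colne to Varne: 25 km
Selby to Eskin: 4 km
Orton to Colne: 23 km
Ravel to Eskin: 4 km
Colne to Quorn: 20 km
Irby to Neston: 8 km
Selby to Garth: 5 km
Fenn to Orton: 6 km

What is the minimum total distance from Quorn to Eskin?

Shortest distances from Quorn:
Quorn: 0
Colne: 20  (via Quorn)
Neston: 23  (via Quorn)
Fenn: 25  (via Colne)
Ravel: 27  (via Colne)
Eskin: 31  (via Ravel)
Shortest route: Quorn → Colne → Ravel → Eskin = 31 km.

31 km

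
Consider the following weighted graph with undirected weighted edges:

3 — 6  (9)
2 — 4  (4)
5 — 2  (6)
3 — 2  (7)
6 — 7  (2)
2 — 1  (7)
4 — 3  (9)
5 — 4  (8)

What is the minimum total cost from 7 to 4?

Shortest distances from 7:
7: 0
6: 2  (via 7)
3: 11  (via 6)
2: 18  (via 3)
4: 20  (via 3)
Shortest route: 7 → 6 → 3 → 4 = 20.

20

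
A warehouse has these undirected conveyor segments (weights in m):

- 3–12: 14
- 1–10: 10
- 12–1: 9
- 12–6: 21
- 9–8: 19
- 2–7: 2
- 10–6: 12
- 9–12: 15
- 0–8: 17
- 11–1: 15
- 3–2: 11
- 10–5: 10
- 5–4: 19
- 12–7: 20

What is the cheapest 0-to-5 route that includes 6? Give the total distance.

Shortest 0→6: 0–8–9–12–6 = 72
Shortest 6→5: 6–10–5 = 22
Total via 6: 72 + 22 = 94 m.

94 m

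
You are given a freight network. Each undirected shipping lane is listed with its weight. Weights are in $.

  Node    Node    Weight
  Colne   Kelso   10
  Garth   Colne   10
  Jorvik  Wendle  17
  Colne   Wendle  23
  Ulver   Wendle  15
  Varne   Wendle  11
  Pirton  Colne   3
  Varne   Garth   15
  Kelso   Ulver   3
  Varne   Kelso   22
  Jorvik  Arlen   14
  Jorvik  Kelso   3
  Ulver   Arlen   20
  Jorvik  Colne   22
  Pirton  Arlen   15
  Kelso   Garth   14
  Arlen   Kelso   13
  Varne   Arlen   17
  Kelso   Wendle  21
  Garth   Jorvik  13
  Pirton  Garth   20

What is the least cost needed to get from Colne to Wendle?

Shortest distances from Colne:
Colne: 0
Pirton: 3  (via Colne)
Garth: 10  (via Colne)
Kelso: 10  (via Colne)
Ulver: 13  (via Kelso)
Jorvik: 13  (via Kelso)
Arlen: 18  (via Pirton)
Wendle: 23  (via Colne)
Shortest route: Colne–Wendle = $23.

$23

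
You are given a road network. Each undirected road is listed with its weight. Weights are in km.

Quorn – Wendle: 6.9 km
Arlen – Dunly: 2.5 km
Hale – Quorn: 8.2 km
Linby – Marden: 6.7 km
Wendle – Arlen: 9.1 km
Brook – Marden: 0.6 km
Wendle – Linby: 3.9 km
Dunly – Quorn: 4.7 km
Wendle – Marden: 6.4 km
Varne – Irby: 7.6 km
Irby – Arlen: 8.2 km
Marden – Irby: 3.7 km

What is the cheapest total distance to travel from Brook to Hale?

Running Dijkstra from Brook:
Brook: 0
Marden: 0.6  (via Brook)
Irby: 4.3  (via Marden)
Wendle: 7  (via Marden)
Linby: 7.3  (via Marden)
Varne: 11.9  (via Irby)
Arlen: 12.5  (via Irby)
Quorn: 13.9  (via Wendle)
Dunly: 15  (via Arlen)
Hale: 22.1  (via Quorn)
Shortest route: Brook–Marden–Wendle–Quorn–Hale = 22.1 km.

22.1 km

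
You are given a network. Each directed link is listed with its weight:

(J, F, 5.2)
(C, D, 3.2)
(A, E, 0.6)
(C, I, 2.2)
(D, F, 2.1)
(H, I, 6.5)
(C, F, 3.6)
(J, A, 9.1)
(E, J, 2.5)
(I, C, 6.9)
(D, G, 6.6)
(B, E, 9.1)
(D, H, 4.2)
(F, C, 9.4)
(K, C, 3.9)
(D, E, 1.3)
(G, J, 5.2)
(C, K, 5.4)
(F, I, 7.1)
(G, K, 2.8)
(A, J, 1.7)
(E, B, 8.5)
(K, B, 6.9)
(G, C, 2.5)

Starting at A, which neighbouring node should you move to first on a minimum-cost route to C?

Candidate routes:
A → E → J → F → C: 0.6+2.5+5.2+9.4 = 17.7
A → J → F → C: 1.7+5.2+9.4 = 16.3
Cheapest is A → J → F → C at 16.3.
So from A the first move is to J.

J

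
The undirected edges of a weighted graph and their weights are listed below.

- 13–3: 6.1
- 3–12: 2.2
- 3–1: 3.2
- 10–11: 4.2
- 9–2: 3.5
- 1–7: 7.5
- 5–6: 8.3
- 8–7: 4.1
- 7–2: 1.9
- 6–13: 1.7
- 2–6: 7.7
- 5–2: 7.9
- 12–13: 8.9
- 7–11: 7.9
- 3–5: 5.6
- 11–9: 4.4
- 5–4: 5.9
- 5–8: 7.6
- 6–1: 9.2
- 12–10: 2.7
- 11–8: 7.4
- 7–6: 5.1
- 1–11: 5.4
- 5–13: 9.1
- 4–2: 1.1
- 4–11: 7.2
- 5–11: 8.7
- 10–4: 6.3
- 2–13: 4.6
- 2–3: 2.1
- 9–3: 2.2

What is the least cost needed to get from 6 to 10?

12.7

Compare a few routes:
6 → 13 → 12 → 10: 1.7+8.9+2.7 = 13.3
6 → 13 → 3 → 12 → 10: 1.7+6.1+2.2+2.7 = 12.7
The minimum is 12.7 via 6 → 13 → 3 → 12 → 10.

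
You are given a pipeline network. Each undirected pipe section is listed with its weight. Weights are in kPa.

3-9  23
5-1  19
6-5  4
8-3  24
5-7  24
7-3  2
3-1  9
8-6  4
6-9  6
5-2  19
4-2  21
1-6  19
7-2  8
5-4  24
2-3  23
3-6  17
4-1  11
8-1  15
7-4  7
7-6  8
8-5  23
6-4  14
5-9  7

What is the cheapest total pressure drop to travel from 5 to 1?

19 kPa

Running Dijkstra from 5:
5: 0
6: 4  (via 5)
9: 7  (via 5)
8: 8  (via 6)
7: 12  (via 6)
3: 14  (via 7)
4: 18  (via 6)
1: 19  (via 5)
Shortest route: 5 → 1 = 19 kPa.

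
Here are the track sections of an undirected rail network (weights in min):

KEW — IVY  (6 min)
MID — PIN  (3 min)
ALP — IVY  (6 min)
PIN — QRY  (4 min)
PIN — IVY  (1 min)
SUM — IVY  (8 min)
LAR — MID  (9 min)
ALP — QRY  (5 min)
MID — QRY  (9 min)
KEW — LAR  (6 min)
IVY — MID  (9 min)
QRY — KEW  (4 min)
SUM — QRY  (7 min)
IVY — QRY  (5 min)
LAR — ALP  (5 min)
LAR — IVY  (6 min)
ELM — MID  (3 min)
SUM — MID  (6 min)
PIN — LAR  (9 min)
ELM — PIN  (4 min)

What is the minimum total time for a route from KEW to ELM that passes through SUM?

Best KEW to SUM: KEW → QRY → SUM costing 11
Shortest SUM→ELM: SUM → MID → ELM = 9
Total via SUM: 11 + 9 = 20 min.

20 min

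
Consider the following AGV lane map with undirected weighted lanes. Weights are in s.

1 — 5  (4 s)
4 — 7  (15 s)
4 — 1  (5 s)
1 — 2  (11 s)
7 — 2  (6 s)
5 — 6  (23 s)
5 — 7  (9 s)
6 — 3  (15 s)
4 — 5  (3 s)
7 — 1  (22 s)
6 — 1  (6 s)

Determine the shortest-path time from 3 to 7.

34 s

Compare a few routes:
3–6–1–4–7: 15+6+5+15 = 41
3–6–1–4–5–7: 15+6+5+3+9 = 38
3–6–1–5–7: 15+6+4+9 = 34
3–6–1–2–7: 15+6+11+6 = 38
The minimum is 34 s via 3–6–1–5–7.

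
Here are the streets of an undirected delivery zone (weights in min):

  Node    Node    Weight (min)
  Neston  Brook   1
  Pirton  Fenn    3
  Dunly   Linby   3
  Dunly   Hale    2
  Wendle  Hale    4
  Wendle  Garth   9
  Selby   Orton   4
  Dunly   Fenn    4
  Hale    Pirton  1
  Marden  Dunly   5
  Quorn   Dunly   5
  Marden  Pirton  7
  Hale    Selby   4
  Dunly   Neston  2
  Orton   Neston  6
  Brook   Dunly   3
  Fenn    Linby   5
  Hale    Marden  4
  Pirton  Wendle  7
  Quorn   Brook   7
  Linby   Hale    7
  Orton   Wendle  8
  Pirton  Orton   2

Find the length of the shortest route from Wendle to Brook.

9 min

Running Dijkstra from Wendle:
Wendle: 0
Hale: 4  (via Wendle)
Pirton: 5  (via Hale)
Dunly: 6  (via Hale)
Orton: 7  (via Pirton)
Marden: 8  (via Hale)
Selby: 8  (via Hale)
Fenn: 8  (via Pirton)
Neston: 8  (via Dunly)
Garth: 9  (via Wendle)
Linby: 9  (via Dunly)
Brook: 9  (via Dunly)
Shortest route: Wendle–Hale–Dunly–Brook = 9 min.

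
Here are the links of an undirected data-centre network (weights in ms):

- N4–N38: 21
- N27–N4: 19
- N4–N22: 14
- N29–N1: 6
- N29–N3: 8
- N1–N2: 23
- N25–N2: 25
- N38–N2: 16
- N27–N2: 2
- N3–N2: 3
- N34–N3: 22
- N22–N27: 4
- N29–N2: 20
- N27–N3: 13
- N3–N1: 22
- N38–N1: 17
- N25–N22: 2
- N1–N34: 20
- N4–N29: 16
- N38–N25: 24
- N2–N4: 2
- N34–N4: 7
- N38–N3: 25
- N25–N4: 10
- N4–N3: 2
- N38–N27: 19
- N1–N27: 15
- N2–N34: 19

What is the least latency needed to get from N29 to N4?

Candidate routes:
N29–N3–N2–N4: 8+3+2 = 13
N29–N4: 16 = 16
N29–N3–N4: 8+2 = 10
The minimum is 10 ms via N29–N3–N4.

10 ms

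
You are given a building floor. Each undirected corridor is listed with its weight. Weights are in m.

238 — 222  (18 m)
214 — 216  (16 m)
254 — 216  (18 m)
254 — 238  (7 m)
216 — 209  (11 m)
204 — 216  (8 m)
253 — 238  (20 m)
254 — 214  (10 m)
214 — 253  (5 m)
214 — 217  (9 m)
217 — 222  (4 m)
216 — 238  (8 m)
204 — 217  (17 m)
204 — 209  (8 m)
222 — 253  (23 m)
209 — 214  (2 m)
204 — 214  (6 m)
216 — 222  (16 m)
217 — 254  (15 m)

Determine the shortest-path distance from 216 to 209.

Compare a few routes:
216 - 209: 11 = 11
216 - 204 - 209: 8+8 = 16
Cheapest is 216 - 209 at 11 m.

11 m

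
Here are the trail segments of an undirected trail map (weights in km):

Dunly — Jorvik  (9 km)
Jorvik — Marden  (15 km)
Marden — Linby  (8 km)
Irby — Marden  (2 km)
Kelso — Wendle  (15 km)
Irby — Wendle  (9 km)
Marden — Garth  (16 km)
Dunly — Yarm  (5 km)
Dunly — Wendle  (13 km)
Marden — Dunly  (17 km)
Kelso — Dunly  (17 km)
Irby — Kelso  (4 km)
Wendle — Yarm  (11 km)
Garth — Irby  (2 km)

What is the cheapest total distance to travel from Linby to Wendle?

Shortest distances from Linby:
Linby: 0
Marden: 8  (via Linby)
Irby: 10  (via Marden)
Garth: 12  (via Irby)
Kelso: 14  (via Irby)
Wendle: 19  (via Irby)
Shortest route: Linby → Marden → Irby → Wendle = 19 km.

19 km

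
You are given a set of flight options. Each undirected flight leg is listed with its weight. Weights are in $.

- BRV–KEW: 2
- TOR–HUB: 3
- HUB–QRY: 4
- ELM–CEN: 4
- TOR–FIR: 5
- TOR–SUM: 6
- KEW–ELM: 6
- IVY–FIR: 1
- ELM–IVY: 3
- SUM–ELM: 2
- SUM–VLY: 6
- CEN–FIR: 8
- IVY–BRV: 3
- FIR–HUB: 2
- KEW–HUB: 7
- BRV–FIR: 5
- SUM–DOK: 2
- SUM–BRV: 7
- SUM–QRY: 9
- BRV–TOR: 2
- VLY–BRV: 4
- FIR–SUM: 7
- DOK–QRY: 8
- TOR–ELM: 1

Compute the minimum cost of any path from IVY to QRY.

Candidate routes:
IVY - FIR - TOR - HUB - QRY: 1+5+3+4 = 13
IVY - BRV - TOR - HUB - QRY: 3+2+3+4 = 12
IVY - FIR - HUB - QRY: 1+2+4 = 7
IVY - ELM - TOR - HUB - QRY: 3+1+3+4 = 11
Cheapest is IVY - FIR - HUB - QRY at $7.

$7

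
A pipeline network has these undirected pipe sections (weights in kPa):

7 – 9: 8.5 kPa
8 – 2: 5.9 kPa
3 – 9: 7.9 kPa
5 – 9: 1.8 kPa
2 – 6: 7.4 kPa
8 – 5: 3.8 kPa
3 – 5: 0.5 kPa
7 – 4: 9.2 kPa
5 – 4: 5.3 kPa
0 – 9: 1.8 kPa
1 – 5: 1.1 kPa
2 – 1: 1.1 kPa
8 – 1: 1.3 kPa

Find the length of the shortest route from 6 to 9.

Running Dijkstra from 6:
6: 0
2: 7.4  (via 6)
1: 8.5  (via 2)
5: 9.6  (via 1)
8: 9.8  (via 1)
3: 10.1  (via 5)
9: 11.4  (via 5)
Shortest route: 6–2–1–5–9 = 11.4 kPa.

11.4 kPa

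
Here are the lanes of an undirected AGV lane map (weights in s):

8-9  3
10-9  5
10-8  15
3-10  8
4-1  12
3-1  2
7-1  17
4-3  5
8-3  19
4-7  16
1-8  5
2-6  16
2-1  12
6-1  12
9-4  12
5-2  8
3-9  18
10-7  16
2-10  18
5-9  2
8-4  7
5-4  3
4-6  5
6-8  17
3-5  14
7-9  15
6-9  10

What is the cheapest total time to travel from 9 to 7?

Shortest distances from 9:
9: 0
5: 2  (via 9)
8: 3  (via 9)
4: 5  (via 5)
10: 5  (via 9)
1: 8  (via 8)
2: 10  (via 5)
3: 10  (via 4)
6: 10  (via 9)
7: 15  (via 9)
Shortest route: 9 → 7 = 15 s.

15 s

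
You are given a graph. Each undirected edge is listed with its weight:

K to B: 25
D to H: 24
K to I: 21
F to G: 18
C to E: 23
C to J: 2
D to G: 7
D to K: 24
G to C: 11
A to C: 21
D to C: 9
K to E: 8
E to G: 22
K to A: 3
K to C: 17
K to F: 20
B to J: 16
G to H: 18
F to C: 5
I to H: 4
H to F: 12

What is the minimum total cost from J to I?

23

Shortest distances from J:
J: 0
C: 2  (via J)
F: 7  (via C)
D: 11  (via C)
G: 13  (via C)
B: 16  (via J)
H: 19  (via F)
K: 19  (via C)
A: 22  (via K)
I: 23  (via H)
Shortest route: J–C–F–H–I = 23.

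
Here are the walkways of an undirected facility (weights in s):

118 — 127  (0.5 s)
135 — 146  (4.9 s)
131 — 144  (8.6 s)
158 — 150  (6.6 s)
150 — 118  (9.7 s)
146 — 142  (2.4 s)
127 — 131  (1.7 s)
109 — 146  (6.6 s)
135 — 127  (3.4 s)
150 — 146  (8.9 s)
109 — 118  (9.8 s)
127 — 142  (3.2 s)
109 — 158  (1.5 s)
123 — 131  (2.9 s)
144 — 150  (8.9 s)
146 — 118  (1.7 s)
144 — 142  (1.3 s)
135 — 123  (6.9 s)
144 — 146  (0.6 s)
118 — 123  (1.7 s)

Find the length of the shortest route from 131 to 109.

Candidate routes:
131 - 127 - 118 - 109: 1.7+0.5+9.8 = 12
131 - 127 - 118 - 146 - 109: 1.7+0.5+1.7+6.6 = 10.5
131 - 123 - 118 - 146 - 109: 2.9+1.7+1.7+6.6 = 12.9
The minimum is 10.5 s via 131 - 127 - 118 - 146 - 109.

10.5 s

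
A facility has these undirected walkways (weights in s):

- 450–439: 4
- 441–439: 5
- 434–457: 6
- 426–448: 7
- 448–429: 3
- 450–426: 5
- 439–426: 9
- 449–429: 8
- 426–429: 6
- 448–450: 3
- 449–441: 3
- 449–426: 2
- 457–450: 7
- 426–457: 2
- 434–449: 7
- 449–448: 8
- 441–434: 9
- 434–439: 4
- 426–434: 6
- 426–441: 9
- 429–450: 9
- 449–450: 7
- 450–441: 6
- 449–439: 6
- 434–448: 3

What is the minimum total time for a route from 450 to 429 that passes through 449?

Best 450 to 449: 450–449 costing 7
Best 449 to 429: 449–429 costing 8
Total via 449: 7 + 8 = 15 s.

15 s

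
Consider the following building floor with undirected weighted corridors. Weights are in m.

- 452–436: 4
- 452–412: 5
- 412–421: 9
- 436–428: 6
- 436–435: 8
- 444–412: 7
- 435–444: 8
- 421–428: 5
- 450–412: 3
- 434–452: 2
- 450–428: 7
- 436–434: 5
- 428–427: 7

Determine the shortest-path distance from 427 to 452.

17 m

Running Dijkstra from 427:
427: 0
428: 7  (via 427)
421: 12  (via 428)
436: 13  (via 428)
450: 14  (via 428)
452: 17  (via 436)
Shortest route: 427–428–436–452 = 17 m.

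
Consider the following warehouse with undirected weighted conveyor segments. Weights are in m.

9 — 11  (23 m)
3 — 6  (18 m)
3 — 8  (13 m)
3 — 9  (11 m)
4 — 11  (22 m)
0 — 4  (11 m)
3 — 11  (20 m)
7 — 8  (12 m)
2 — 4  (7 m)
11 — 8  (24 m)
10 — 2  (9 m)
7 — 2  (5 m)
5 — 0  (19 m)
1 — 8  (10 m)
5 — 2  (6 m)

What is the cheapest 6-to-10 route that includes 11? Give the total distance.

Best 6 to 11: 6 → 3 → 11 costing 38
Best 11 to 10: 11 → 4 → 2 → 10 costing 38
Total via 11: 38 + 38 = 76 m.

76 m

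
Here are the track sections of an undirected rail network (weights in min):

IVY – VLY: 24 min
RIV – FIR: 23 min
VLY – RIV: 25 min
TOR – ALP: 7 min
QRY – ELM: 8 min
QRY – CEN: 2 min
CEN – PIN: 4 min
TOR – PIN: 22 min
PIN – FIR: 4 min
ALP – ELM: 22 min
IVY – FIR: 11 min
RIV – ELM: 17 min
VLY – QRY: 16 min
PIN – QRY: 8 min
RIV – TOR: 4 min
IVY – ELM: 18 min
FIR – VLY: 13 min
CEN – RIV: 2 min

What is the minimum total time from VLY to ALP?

Candidate routes:
VLY - QRY - CEN - RIV - TOR - ALP: 16+2+2+4+7 = 31
VLY - FIR - PIN - CEN - RIV - TOR - ALP: 13+4+4+2+4+7 = 34
The minimum is 31 min via VLY - QRY - CEN - RIV - TOR - ALP.

31 min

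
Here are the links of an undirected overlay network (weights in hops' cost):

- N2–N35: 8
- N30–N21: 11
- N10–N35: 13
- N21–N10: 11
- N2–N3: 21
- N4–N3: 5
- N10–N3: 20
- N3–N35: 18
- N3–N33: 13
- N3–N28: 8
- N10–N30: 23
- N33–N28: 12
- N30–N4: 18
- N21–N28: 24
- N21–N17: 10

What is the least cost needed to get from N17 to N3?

41 hops' cost

Shortest distances from N17:
N17: 0
N21: 10  (via N17)
N30: 21  (via N21)
N10: 21  (via N21)
N35: 34  (via N10)
N28: 34  (via N21)
N4: 39  (via N30)
N3: 41  (via N10)
Shortest route: N17–N21–N10–N3 = 41 hops' cost.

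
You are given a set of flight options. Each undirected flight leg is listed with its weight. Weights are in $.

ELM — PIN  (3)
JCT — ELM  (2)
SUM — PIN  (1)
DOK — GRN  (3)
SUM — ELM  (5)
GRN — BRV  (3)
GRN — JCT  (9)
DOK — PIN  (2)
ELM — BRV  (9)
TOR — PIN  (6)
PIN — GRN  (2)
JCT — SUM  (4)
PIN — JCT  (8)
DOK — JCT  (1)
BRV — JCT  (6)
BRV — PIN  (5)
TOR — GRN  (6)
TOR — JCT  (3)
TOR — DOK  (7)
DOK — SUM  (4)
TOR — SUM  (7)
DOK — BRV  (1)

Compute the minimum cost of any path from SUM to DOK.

$3

Compare a few routes:
SUM–PIN–DOK: 1+2 = 3
SUM–JCT–DOK: 4+1 = 5
SUM–PIN–GRN–DOK: 1+2+3 = 6
SUM–DOK: 4 = 4
The minimum is $3 via SUM–PIN–DOK.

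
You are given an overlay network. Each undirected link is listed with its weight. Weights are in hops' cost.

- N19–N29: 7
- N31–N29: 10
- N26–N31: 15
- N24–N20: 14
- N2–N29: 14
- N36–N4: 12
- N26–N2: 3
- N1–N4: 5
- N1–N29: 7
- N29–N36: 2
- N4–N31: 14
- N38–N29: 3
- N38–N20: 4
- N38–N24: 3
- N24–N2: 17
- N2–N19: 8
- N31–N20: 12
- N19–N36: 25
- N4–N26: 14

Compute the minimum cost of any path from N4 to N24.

Running Dijkstra from N4:
N4: 0
N1: 5  (via N4)
N36: 12  (via N4)
N29: 12  (via N1)
N26: 14  (via N4)
N31: 14  (via N4)
N38: 15  (via N29)
N2: 17  (via N26)
N24: 18  (via N38)
Shortest route: N4 → N1 → N29 → N38 → N24 = 18 hops' cost.

18 hops' cost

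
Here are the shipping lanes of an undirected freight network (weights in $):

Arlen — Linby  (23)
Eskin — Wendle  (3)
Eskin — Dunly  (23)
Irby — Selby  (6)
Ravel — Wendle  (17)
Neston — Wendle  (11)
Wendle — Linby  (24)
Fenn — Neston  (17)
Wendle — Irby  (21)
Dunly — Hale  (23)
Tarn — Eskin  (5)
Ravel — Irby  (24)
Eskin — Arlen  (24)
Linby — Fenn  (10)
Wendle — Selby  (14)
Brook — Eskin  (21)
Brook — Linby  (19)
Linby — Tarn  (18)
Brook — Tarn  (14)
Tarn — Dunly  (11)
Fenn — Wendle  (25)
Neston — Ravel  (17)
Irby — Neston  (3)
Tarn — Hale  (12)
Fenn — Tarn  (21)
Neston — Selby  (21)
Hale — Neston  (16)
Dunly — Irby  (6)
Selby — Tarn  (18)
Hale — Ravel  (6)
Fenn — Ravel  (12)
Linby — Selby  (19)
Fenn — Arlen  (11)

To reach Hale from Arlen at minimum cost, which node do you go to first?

Fenn

Candidate routes:
Arlen → Eskin → Tarn → Hale: 24+5+12 = 41
Arlen → Fenn → Ravel → Hale: 11+12+6 = 29
The minimum is $29 via Arlen → Fenn → Ravel → Hale.
So from Arlen the first move is to Fenn.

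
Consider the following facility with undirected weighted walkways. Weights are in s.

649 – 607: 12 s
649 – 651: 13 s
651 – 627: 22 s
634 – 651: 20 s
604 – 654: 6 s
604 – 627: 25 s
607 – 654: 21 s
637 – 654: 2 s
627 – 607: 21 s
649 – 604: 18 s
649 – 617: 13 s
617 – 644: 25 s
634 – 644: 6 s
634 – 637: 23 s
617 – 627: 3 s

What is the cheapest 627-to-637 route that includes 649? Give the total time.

42 s

Shortest 627→649: 627–617–649 = 16
Shortest 649→637: 649–604–654–637 = 26
Total via 649: 16 + 26 = 42 s.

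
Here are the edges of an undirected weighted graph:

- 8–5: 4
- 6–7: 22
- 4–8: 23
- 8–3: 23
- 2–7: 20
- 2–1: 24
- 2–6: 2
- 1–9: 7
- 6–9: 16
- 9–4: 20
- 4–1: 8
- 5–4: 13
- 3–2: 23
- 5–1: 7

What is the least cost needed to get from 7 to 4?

52

Candidate routes:
7–6–9–1–4: 22+16+7+8 = 53
7–2–6–9–1–4: 20+2+16+7+8 = 53
7–2–1–4: 20+24+8 = 52
Cheapest is 7–2–1–4 at 52.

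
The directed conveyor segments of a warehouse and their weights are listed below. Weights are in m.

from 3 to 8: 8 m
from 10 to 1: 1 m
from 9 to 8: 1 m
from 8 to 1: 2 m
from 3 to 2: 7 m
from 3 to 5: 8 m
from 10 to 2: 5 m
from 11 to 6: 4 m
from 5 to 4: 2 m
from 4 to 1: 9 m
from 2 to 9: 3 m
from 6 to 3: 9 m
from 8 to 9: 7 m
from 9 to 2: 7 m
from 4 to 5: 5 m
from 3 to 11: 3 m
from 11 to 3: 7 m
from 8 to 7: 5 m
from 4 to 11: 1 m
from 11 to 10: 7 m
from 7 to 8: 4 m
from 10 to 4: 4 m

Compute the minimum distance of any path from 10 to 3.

Candidate routes:
10 → 4 → 11 → 3: 4+1+7 = 12
10 → 4 → 11 → 6 → 3: 4+1+4+9 = 18
Cheapest is 10 → 4 → 11 → 3 at 12 m.

12 m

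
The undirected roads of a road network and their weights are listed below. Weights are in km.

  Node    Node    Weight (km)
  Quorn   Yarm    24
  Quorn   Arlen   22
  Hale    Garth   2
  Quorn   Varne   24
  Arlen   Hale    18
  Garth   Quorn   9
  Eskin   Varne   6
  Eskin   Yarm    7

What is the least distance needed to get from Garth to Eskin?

39 km

Shortest distances from Garth:
Garth: 0
Hale: 2  (via Garth)
Quorn: 9  (via Garth)
Arlen: 20  (via Hale)
Yarm: 33  (via Quorn)
Varne: 33  (via Quorn)
Eskin: 39  (via Varne)
Shortest route: Garth–Quorn–Varne–Eskin = 39 km.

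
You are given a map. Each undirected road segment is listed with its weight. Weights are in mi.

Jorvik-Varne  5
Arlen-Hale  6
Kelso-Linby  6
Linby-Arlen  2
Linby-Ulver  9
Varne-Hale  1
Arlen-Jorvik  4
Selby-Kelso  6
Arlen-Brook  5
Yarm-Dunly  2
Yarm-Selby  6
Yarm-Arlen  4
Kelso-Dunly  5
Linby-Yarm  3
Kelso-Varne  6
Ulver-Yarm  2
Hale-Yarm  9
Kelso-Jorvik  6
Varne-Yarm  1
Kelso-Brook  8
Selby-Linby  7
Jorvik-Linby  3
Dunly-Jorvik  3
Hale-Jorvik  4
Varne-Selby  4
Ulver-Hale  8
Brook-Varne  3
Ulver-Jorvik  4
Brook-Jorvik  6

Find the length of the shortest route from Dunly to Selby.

Candidate routes:
Dunly - Kelso - Selby: 5+6 = 11
Dunly - Yarm - Varne - Selby: 2+1+4 = 7
Dunly - Yarm - Selby: 2+6 = 8
The minimum is 7 mi via Dunly - Yarm - Varne - Selby.

7 mi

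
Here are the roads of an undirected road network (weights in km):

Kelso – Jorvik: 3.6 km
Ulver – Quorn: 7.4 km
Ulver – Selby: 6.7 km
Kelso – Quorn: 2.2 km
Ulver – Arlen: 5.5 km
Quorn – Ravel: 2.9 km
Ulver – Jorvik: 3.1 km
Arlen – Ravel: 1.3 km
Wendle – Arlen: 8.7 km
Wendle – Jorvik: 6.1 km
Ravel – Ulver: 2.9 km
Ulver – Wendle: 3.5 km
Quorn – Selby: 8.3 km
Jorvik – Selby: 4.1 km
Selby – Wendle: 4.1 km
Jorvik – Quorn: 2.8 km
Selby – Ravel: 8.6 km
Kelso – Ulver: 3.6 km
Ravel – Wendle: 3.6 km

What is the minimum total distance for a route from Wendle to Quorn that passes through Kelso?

9.3 km

Best Wendle to Kelso: Wendle → Ulver → Kelso costing 7.1
Shortest Kelso→Quorn: Kelso → Quorn = 2.2
Total via Kelso: 7.1 + 2.2 = 9.3 km.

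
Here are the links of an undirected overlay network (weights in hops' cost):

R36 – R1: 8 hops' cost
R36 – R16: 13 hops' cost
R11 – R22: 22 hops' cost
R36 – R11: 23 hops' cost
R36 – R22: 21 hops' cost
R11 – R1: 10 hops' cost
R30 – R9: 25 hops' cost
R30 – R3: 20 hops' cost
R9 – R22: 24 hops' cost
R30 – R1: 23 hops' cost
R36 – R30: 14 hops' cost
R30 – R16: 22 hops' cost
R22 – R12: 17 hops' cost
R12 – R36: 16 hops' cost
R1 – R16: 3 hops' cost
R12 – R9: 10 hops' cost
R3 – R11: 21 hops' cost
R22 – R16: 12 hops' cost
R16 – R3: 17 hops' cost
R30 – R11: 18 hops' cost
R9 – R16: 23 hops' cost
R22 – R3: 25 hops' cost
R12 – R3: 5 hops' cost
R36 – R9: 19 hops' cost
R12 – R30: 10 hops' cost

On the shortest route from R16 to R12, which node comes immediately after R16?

Enumerating some paths:
R16–R1–R36–R12: 3+8+16 = 27
R16–R3–R12: 17+5 = 22
The minimum is 22 hops' cost via R16–R3–R12.
So from R16 the first move is to R3.

R3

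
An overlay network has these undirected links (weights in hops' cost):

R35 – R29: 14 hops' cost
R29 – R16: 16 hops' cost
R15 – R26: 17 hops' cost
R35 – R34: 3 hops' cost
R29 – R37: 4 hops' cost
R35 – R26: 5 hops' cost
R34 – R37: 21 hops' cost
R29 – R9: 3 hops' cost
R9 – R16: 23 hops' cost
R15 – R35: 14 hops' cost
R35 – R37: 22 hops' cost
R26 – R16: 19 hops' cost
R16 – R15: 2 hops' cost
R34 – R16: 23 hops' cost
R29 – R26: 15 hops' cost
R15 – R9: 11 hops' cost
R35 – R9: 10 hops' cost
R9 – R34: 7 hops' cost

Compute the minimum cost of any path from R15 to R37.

Candidate routes:
R15 → R35 → R9 → R29 → R37: 14+10+3+4 = 31
R15 → R16 → R29 → R37: 2+16+4 = 22
R15 → R9 → R29 → R37: 11+3+4 = 18
The minimum is 18 hops' cost via R15 → R9 → R29 → R37.

18 hops' cost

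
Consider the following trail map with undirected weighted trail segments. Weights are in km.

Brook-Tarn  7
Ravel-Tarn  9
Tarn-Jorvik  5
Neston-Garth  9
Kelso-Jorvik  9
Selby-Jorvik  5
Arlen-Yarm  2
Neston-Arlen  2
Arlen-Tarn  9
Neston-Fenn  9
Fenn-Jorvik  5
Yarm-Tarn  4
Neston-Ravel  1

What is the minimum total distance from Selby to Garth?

Candidate routes:
Selby–Jorvik–Tarn–Ravel–Neston–Garth: 5+5+9+1+9 = 29
Selby–Jorvik–Tarn–Yarm–Arlen–Neston–Garth: 5+5+4+2+2+9 = 27
Selby–Jorvik–Tarn–Arlen–Neston–Garth: 5+5+9+2+9 = 30
Selby–Jorvik–Fenn–Neston–Garth: 5+5+9+9 = 28
The minimum is 27 km via Selby–Jorvik–Tarn–Yarm–Arlen–Neston–Garth.

27 km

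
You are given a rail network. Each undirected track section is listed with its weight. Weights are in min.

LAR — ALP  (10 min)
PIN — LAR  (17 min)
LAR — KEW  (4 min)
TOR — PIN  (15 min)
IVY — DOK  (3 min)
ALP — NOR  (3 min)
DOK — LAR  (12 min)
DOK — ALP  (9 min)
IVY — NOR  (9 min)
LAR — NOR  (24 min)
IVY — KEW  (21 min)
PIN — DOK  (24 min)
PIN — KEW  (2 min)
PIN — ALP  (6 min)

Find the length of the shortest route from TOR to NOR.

Shortest distances from TOR:
TOR: 0
PIN: 15  (via TOR)
KEW: 17  (via PIN)
LAR: 21  (via KEW)
ALP: 21  (via PIN)
NOR: 24  (via ALP)
Shortest route: TOR–PIN–ALP–NOR = 24 min.

24 min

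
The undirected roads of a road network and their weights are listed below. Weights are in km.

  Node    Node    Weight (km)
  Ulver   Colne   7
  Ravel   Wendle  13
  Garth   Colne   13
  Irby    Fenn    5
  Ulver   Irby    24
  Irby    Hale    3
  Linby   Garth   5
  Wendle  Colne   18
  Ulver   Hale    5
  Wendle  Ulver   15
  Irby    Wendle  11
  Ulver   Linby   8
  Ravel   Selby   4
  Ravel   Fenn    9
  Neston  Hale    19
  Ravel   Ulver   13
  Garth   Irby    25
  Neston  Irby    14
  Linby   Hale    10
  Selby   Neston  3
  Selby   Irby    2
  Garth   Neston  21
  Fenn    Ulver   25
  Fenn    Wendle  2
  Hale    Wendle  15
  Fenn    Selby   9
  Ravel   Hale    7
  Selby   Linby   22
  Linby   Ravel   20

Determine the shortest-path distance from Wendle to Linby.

Running Dijkstra from Wendle:
Wendle: 0
Fenn: 2  (via Wendle)
Irby: 7  (via Fenn)
Selby: 9  (via Irby)
Hale: 10  (via Irby)
Ravel: 11  (via Fenn)
Neston: 12  (via Selby)
Ulver: 15  (via Wendle)
Colne: 18  (via Wendle)
Linby: 20  (via Hale)
Shortest route: Wendle–Fenn–Irby–Hale–Linby = 20 km.

20 km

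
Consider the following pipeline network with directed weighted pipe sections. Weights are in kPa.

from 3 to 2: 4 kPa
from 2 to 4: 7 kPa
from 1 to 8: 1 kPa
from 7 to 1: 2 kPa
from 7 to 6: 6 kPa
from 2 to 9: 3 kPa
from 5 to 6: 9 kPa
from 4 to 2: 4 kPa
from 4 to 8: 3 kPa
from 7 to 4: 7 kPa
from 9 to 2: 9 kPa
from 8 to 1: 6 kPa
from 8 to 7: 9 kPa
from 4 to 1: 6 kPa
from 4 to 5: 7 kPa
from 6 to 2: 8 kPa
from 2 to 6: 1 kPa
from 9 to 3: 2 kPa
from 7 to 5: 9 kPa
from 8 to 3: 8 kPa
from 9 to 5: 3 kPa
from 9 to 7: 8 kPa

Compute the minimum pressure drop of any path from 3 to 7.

Enumerating some paths:
3 → 2 → 4 → 1 → 8 → 7: 4+7+6+1+9 = 27
3 → 2 → 9 → 7: 4+3+8 = 15
3 → 2 → 4 → 8 → 7: 4+7+3+9 = 23
The minimum is 15 kPa via 3 → 2 → 9 → 7.

15 kPa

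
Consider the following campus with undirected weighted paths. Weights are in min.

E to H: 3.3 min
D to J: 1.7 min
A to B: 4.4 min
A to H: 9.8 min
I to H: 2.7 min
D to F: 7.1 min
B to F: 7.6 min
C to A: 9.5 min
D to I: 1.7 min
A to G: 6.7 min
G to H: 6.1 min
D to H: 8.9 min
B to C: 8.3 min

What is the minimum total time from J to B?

Compare a few routes:
J → D → I → H → G → A → B: 1.7+1.7+2.7+6.1+6.7+4.4 = 23.3
J → D → I → H → A → B: 1.7+1.7+2.7+9.8+4.4 = 20.3
J → D → F → B: 1.7+7.1+7.6 = 16.4
The minimum is 16.4 min via J → D → F → B.

16.4 min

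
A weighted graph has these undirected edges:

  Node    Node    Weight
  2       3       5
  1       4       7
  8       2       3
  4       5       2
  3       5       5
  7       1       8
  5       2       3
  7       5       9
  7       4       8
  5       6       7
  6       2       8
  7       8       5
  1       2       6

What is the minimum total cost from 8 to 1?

9

Shortest distances from 8:
8: 0
2: 3  (via 8)
7: 5  (via 8)
5: 6  (via 2)
3: 8  (via 2)
4: 8  (via 5)
1: 9  (via 2)
Shortest route: 8 → 2 → 1 = 9.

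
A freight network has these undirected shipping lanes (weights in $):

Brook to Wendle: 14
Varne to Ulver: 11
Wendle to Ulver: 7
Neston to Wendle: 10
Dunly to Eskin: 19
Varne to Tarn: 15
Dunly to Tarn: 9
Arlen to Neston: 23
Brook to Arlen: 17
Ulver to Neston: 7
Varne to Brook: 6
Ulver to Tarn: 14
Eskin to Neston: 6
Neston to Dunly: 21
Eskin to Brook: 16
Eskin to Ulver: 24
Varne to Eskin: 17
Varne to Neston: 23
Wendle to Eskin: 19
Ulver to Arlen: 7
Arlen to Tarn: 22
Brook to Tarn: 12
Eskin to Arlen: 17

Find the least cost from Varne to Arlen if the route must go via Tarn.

$36

Best Varne to Tarn: Varne → Tarn costing 15
Shortest Tarn→Arlen: Tarn → Ulver → Arlen = 21
Total via Tarn: 15 + 21 = $36.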